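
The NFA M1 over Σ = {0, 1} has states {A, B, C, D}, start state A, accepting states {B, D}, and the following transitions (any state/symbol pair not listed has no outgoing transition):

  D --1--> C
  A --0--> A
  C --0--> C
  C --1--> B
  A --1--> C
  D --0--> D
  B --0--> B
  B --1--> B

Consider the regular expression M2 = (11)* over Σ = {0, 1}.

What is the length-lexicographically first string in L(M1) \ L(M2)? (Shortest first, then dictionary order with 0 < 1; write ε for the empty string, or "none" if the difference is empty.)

011

The string 011 is accepted by M1 but not by M2.
No shorter string lies in the difference, and 011 is the lexicographically first length-3 string in L(M1) \ L(M2).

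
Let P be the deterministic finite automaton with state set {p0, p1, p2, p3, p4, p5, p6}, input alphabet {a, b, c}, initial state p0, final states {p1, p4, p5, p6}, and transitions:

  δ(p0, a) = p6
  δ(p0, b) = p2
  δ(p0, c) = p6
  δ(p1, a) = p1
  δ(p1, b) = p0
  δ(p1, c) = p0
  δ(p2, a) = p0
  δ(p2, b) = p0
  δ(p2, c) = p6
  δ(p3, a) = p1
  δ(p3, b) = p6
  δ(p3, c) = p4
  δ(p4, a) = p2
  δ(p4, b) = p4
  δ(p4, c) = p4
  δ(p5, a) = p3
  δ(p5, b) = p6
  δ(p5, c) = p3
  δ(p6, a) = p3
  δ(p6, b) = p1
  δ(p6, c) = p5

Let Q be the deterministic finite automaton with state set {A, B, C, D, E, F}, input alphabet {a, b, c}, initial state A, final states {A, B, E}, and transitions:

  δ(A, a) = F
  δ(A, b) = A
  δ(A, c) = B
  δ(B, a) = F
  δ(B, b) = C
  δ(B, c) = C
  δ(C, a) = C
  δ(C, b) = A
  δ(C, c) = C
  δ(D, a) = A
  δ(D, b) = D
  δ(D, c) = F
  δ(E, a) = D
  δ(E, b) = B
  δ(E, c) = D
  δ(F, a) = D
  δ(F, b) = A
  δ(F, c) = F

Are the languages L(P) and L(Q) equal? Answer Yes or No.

No

The string a is accepted by P but rejected by Q.
So L(P) ≠ L(Q).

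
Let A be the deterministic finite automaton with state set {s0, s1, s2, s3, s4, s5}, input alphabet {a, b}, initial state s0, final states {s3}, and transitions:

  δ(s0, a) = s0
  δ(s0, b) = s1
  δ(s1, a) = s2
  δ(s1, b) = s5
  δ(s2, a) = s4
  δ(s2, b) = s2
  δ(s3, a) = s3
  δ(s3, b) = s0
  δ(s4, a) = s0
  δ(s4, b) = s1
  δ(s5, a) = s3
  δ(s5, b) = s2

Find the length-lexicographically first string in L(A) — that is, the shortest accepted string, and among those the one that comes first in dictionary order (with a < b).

bba

A breadth-first search from s0 reaches an accepting state first via the path s0 → s1 → s5 → s3 on input bba.
No string of length < 3 is accepted (BFS exhausts all shorter strings without reaching an accepting state), and bba is the lexicographically least accepting string of length 3.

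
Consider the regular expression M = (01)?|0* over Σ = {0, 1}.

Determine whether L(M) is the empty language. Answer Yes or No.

No

The empty string ε matches the expression, so it belongs to L(M).
Since L(M) contains at least one string, it is not empty.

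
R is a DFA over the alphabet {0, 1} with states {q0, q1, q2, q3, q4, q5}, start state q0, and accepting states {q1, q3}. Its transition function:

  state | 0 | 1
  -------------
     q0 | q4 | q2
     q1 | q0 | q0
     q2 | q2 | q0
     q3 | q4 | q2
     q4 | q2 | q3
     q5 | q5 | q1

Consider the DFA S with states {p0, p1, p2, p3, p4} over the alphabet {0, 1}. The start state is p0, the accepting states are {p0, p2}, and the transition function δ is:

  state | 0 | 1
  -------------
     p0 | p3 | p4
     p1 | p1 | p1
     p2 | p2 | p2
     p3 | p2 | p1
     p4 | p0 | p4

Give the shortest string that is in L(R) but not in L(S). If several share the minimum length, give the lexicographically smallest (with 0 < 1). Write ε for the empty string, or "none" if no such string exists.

01

The string 01 is accepted by R but not by S.
No shorter string lies in the difference, and 01 is the lexicographically first length-2 string in L(R) \ L(S).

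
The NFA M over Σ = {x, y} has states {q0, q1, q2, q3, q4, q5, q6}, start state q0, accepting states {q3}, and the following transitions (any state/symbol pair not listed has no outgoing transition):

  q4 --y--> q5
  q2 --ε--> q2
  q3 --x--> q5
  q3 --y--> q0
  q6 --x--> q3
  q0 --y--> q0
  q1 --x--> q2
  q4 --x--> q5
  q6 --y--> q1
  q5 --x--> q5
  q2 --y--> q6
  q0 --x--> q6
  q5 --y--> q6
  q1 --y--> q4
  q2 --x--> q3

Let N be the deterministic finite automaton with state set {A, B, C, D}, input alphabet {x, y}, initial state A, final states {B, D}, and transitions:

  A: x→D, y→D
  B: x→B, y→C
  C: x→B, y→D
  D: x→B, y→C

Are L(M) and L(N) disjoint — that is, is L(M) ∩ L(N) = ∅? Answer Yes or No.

The string xx is accepted by both M and N.
Hence L(M) ∩ L(N) ≠ ∅.

No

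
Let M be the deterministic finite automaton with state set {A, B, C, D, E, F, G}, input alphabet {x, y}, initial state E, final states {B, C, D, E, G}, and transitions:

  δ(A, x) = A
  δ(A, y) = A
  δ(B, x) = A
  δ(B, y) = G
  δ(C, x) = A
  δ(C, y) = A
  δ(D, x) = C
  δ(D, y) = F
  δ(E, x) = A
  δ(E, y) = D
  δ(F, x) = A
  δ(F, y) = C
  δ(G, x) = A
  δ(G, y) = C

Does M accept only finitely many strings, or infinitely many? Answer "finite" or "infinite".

finite

The useful states (reachable from E and able to reach an accepting state) are {C, D, E, F}.
Restricted to these states the transition graph has no cycle, so every accepting path has bounded length and L is finite.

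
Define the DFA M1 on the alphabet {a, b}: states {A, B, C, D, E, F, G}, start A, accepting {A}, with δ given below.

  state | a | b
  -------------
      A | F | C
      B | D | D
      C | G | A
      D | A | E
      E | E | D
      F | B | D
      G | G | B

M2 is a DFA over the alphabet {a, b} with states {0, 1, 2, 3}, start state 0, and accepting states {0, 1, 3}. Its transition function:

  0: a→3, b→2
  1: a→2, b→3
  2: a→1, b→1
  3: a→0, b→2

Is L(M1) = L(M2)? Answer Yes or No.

No

The string bbbb is accepted by M1 but rejected by M2.
So L(M1) ≠ L(M2).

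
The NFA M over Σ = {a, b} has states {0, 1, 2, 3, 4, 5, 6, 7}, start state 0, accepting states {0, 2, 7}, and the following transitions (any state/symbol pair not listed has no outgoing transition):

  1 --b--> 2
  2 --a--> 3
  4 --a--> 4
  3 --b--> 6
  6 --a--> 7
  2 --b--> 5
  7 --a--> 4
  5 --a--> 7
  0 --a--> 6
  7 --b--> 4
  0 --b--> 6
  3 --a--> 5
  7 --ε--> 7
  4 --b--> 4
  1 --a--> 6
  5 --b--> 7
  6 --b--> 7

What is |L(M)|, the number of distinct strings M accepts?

The useful subgraph on states {0, 6, 7} is acyclic, so L(M) is finite; the longest accepting path visits 3 useful states, giving maximum string length 2.
Counting accepting paths from 0 by length: 1 of length 0, 4 of length 2. Total 5.

5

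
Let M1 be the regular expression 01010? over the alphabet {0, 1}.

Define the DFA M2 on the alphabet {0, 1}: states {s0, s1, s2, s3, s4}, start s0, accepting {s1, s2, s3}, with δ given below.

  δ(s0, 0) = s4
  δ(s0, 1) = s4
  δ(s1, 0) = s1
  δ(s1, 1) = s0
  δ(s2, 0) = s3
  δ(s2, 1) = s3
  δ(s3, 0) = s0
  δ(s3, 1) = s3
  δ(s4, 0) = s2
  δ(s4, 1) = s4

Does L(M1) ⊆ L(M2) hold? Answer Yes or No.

The string 01010 is in L(M1) but not in L(M2).
So L(M1) ⊄ L(M2).

No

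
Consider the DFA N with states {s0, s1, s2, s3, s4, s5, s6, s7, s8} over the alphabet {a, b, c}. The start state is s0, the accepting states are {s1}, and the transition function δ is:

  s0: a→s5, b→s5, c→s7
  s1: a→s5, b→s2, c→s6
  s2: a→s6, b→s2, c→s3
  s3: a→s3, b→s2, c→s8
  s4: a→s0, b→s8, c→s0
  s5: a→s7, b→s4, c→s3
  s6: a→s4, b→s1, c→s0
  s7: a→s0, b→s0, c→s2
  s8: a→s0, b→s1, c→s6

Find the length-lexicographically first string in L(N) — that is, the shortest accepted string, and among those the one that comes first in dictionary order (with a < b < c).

abbb

A breadth-first search from s0 reaches an accepting state first via the path s0 → s5 → s4 → s8 → s1 on input abbb.
No string of length < 4 is accepted (BFS exhausts all shorter strings without reaching an accepting state), and abbb is the lexicographically least accepting string of length 4.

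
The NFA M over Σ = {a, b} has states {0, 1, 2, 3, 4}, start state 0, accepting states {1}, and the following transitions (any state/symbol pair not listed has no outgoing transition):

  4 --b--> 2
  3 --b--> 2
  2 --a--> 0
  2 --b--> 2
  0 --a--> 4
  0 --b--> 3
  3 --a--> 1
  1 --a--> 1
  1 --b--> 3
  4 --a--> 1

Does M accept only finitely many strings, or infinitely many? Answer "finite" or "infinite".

infinite

State 1 is reachable from the start and can reach an accepting state, and it lies on the cycle 1 → 1.
Traversing that cycle any number of times yields accepted strings of unbounded length, so the language is infinite.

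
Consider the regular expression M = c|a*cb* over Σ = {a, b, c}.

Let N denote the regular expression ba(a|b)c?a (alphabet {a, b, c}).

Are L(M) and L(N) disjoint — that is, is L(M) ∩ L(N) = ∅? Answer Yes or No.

Converting the expression M to a DFA (subset construction, then merging equivalent states) gives the minimal DFA with states {m0, m1, m2}, start state m0, accepting states {m2} and transitions m0: a→m0, b→m1, c→m2; m1: a→m1, b→m1, c→m1; m2: a→m1, b→m2, c→m1.
Converting the expression N to a DFA (subset construction, then merging equivalent states) gives the minimal DFA with states {n0, n1, n2, n3, n4, n5, n6}, start state n0, accepting states {n5} and transitions n0: a→n1, b→n2, c→n1; n1: a→n1, b→n1, c→n1; n2: a→n3, b→n1, c→n1; n3: a→n4, b→n4, c→n1; n4: a→n5, b→n1, c→n6; n5: a→n1, b→n1, c→n1; n6: a→n5, b→n1, c→n1.
Exploring the product automaton M × N from the start pair (m0, n0), following both machines on each input symbol, reaches 9 state pairs: (m0, n0), (m0, n1), (m1, n2), (m2, n1), (m1, n1), (m1, n3), (m1, n4), (m1, n5), (m1, n6).
M accepts in {m2} and N accepts in {n5}; no reachable pair has both components accepting, so no string drives both machines to acceptance simultaneously and L(M) ∩ L(N) = ∅.
So no string is accepted by both, and the intersection is empty.

Yes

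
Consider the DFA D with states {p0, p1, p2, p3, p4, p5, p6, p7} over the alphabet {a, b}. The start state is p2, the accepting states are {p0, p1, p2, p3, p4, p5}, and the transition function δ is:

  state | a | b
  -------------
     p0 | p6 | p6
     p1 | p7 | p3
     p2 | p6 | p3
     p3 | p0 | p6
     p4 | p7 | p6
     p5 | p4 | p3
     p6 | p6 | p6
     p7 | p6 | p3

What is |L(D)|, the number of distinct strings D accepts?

3

The useful subgraph on states {p0, p2, p3} is acyclic, so L(D) is finite; the longest accepting path visits 3 useful states, giving maximum string length 2.
Counting accepting paths from p2 by length: 1 of length 0, 1 of length 1, 1 of length 2. Total 3.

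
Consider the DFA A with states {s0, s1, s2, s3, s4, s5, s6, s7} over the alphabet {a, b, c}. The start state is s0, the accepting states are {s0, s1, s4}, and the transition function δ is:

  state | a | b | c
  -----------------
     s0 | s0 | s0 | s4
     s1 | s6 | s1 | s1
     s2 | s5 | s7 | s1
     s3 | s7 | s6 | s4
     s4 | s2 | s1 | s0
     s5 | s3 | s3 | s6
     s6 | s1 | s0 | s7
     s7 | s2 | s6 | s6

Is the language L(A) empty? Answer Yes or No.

No

The empty string ε is accepted: the run s0 ends in the accepting state s0.
Since at least one string is accepted, L(A) is not empty.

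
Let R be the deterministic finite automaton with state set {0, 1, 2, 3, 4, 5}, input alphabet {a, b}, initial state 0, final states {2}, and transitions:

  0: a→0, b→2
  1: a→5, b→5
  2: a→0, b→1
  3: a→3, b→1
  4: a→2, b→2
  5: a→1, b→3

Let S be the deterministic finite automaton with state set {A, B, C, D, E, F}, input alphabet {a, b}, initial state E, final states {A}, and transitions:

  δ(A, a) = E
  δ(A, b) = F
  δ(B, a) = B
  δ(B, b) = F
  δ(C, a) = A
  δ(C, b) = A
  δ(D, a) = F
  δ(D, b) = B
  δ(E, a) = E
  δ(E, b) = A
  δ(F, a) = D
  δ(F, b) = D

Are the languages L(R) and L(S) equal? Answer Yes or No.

Yes

Exploring the product automaton R × S from the start pair (0, E), following both machines on each input symbol, reaches 5 state pairs: (0, E), (2, A), (1, F), (5, D), (3, B).
R accepts in {2} and S accepts in {A}. In every reachable pair the two components are either both accepting — (2, A) — or both non-accepting, so no string is accepted by exactly one of the machines: L(R) \ L(S) and L(S) \ L(R) are both empty.
Hence every string is accepted by R iff it is accepted by S, and the two languages coincide.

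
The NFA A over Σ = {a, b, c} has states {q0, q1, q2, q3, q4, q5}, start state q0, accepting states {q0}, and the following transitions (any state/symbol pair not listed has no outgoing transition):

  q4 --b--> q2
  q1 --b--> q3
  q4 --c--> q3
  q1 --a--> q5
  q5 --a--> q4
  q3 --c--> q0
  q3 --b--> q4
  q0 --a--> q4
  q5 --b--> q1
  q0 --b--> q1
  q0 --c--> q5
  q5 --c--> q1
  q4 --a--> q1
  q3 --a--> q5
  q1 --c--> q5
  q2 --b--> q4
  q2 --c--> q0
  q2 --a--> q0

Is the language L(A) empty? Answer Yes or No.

The empty string ε is accepted: the run q0 ends in the accepting state q0.
Since at least one string is accepted, L(A) is not empty.

No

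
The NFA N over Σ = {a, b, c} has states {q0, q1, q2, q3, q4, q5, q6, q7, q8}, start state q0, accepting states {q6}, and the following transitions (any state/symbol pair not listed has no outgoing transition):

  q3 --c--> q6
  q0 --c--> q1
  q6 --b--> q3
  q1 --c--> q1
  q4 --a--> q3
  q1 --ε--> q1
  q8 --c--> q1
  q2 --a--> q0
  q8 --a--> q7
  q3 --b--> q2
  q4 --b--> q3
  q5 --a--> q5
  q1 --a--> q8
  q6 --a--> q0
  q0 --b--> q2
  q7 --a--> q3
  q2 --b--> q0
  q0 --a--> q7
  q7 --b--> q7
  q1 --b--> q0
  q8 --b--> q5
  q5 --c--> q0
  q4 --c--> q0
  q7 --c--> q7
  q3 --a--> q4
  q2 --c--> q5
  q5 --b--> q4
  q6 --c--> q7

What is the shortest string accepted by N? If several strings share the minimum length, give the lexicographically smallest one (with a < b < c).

A breadth-first search from q0 reaches an accepting state first via the path q0 → q7 → q3 → q6 on input aac.
No string of length < 3 is accepted (BFS exhausts all shorter strings without reaching an accepting state), and aac is the lexicographically least accepting string of length 3.

aac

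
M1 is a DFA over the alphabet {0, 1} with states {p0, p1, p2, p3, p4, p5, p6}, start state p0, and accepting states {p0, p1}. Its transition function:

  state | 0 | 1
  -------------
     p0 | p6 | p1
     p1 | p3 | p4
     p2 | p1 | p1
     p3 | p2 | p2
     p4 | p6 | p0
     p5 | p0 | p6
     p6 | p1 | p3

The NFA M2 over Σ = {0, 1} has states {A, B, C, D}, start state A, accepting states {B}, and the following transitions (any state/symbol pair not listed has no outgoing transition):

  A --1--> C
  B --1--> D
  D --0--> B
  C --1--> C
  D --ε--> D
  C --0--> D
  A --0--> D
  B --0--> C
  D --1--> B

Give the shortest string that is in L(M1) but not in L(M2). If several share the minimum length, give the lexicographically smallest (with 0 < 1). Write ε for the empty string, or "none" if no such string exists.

The empty string ε is accepted by M1 but not by M2.
Since ε is the unique shortest string, it is the required witness.

ε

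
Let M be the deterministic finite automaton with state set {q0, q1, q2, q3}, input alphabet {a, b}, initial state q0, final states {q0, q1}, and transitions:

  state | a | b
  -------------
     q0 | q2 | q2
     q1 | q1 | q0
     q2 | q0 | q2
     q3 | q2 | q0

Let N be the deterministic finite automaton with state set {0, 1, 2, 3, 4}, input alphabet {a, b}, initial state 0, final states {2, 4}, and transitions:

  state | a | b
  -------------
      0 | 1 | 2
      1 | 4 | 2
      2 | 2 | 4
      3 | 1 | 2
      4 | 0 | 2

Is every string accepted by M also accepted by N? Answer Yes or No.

The empty string ε is in L(M) but not in L(N).
So L(M) ⊄ L(N).

No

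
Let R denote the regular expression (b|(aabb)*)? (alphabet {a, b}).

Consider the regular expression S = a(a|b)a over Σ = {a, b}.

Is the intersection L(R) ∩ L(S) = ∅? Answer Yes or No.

Converting the expression R to a DFA (subset construction, then merging equivalent states) gives the minimal DFA with states {r0, r1, r2, r3, r4, r5, r6}, start state r0, accepting states {r0, r2, r6} and transitions r0: a→r1, b→r2; r1: a→r3, b→r4; r2: a→r4, b→r4; r3: a→r4, b→r5; r4: a→r4, b→r4; r5: a→r4, b→r6; r6: a→r1, b→r4.
Converting the expression S to a DFA (subset construction, then merging equivalent states) gives the minimal DFA with states {s0, s1, s2, s3, s4}, start state s0, accepting states {s4} and transitions s0: a→s1, b→s2; s1: a→s3, b→s3; s2: a→s2, b→s2; s3: a→s4, b→s2; s4: a→s2, b→s2.
Exploring the product automaton R × S from the start pair (r0, s0), following both machines on each input symbol, reaches 11 state pairs: (r0, s0), (r1, s1), (r2, s2), (r3, s3), (r4, s3), (r4, s2), (r4, s4), (r5, s2), (r6, s2), (r1, s2), (r3, s2).
R accepts in {r0, r2, r6} and S accepts in {s4}; no reachable pair has both components accepting, so no string drives both machines to acceptance simultaneously and L(R) ∩ L(S) = ∅.
So no string is accepted by both, and the intersection is empty.

Yes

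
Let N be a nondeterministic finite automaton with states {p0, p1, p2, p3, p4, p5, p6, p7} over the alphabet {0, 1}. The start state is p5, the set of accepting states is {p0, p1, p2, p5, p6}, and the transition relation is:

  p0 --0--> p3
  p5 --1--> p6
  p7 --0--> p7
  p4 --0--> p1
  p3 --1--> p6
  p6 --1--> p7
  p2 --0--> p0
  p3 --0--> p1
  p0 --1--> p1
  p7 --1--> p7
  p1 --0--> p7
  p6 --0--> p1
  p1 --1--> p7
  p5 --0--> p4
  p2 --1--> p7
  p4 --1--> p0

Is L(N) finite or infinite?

The useful states (reachable from p5 and able to reach an accepting state) are {p0, p1, p3, p4, p5, p6}.
Restricted to these states the transition graph has no cycle, so every accepting path has bounded length and L is finite.

finite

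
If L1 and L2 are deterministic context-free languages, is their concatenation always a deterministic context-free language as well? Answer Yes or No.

Take L₁ = {ε, c} (finite, hence regular and DCFL) and L₂ = {c aⁿbⁿ : n≥0} ∪ {cc aⁿb²ⁿ : n≥0} (a DCFL: the number of leading c's tells the DPDA whether to pop one stack symbol per b or per two b's). Then L₁L₂ ∩ cca⁺b* = {cc aⁿbⁿ : n≥1} ∪ {cc aⁿb²ⁿ : n≥1}. If L₁L₂ were a DCFL, so would be this intersection with a regular set, and a DPDA for it started from its configuration after reading cc would accept {aⁿbⁿ : n≥1} ∪ {aⁿb²ⁿ : n≥1}, which no deterministic PDA accepts (a DPDA for it would have a single run on aⁿb²ⁿ, accepting after the prefix aⁿbⁿ and accepting again after n more b's; an ordinary PDA that simulates it on a's and b's and, at any moment when it is accepting, may switch to reading only a fresh letter d while feeding each d to the simulation as a b, would accept aⁱbʲdᵏ (k≥1) exactly when both aⁱbʲ and aⁱbʲ⁺ᵏ are in the language, i.e. its language intersected with the regular set a*b*d⁺ would be exactly {aⁿbⁿdⁿ : n≥1} — impossible, since context-free languages are closed under intersection with regular sets and {aⁿbⁿdⁿ} is not context-free). Hence L₁L₂ is not a DCFL.

No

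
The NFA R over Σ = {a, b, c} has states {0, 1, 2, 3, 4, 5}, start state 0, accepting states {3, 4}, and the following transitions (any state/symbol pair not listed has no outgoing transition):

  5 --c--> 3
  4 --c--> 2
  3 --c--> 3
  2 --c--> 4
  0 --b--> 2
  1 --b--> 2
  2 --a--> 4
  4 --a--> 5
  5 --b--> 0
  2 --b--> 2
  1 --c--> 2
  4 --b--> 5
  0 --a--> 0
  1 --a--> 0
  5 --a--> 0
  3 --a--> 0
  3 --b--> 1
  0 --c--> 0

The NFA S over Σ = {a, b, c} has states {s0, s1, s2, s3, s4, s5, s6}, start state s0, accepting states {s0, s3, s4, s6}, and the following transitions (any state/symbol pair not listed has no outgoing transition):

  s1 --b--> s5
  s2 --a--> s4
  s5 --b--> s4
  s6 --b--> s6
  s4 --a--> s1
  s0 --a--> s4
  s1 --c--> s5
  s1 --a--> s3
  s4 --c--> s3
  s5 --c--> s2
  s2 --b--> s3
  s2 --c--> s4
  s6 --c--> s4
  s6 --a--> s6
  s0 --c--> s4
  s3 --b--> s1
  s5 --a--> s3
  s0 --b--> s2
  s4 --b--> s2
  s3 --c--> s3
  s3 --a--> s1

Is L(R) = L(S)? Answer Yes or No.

The string bba is accepted by R but rejected by S.
So L(R) ≠ L(S).

No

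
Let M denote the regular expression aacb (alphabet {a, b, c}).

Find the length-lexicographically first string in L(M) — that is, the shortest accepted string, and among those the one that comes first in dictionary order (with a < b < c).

aacb

By inspection of the expression, no string of length less than 4 matches, and aacb is the lexicographically first match of length 4.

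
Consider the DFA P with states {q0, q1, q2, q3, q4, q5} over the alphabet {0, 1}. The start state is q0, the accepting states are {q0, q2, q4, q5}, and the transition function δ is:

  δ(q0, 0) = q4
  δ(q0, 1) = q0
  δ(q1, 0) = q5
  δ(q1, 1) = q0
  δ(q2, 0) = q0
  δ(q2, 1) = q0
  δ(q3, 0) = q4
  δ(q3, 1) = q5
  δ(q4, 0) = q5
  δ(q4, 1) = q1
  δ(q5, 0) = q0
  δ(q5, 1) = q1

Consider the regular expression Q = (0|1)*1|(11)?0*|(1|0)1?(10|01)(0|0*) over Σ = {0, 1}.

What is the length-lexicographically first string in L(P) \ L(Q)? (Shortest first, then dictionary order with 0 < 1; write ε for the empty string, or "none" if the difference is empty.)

The string 10 is accepted by P but not by Q.
No shorter string lies in the difference, and 10 is the lexicographically first length-2 string in L(P) \ L(Q).

10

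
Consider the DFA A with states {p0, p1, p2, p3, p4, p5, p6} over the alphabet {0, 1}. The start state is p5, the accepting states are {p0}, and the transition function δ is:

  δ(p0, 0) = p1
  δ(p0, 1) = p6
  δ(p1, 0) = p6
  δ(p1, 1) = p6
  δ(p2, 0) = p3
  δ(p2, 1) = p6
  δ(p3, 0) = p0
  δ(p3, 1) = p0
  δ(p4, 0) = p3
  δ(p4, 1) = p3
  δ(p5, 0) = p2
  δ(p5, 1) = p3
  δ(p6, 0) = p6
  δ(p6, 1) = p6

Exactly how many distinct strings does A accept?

4

The useful subgraph on states {p0, p2, p3, p5} is acyclic, so L(A) is finite; the longest accepting path visits 4 useful states, giving maximum string length 3.
Counting accepting paths from p5 by length: 2 of length 2, 2 of length 3. Total 4.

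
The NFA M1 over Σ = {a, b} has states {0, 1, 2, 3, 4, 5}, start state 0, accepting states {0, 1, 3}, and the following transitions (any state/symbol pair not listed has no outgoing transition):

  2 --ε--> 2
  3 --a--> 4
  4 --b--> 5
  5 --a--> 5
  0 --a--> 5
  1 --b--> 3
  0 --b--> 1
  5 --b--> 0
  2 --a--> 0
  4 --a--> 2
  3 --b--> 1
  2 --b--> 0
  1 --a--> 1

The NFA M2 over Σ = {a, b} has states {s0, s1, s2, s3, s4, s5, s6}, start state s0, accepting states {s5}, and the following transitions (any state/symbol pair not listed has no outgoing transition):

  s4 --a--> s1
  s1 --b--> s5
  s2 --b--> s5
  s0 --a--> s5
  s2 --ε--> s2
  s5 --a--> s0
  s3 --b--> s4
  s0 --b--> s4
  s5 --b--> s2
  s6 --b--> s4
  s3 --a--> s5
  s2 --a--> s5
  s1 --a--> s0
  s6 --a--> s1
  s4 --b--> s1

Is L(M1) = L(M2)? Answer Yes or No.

The empty string ε is accepted by M1 but rejected by M2.
So L(M1) ≠ L(M2).

No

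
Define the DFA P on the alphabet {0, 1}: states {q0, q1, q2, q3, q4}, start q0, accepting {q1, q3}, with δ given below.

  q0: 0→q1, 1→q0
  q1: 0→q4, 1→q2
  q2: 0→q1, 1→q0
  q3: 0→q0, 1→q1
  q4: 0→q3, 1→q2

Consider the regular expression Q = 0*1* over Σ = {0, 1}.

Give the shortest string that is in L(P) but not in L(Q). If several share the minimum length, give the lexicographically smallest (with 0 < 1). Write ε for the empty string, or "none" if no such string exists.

The string 10 is accepted by P but not by Q.
No shorter string lies in the difference, and 10 is the lexicographically first length-2 string in L(P) \ L(Q).

10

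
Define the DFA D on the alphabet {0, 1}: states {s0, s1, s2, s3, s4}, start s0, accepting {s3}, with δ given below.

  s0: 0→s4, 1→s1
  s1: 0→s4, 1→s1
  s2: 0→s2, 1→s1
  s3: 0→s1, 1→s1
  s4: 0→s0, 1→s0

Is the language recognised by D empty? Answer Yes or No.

The states reachable from the start state are {s0, s1, s4}.
None of the accepting states {s3} is reachable, so no string is accepted and L(D) = ∅.

Yes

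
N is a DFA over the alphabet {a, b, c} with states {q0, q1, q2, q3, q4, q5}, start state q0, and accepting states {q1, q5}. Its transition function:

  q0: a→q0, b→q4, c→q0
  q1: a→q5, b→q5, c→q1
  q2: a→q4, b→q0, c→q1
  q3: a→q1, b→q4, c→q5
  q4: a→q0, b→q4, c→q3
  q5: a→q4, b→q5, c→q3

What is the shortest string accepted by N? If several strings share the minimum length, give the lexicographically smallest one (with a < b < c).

A breadth-first search from q0 reaches an accepting state first via the path q0 → q4 → q3 → q1 on input bca.
No string of length < 3 is accepted (BFS exhausts all shorter strings without reaching an accepting state), and bca is the lexicographically least accepting string of length 3.

bca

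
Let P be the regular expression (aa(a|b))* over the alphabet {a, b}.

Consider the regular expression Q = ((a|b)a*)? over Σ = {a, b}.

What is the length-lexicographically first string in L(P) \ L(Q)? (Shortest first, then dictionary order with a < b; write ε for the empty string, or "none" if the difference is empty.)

The string aab is accepted by P but not by Q.
No shorter string lies in the difference, and aab is the lexicographically first length-3 string in L(P) \ L(Q).

aab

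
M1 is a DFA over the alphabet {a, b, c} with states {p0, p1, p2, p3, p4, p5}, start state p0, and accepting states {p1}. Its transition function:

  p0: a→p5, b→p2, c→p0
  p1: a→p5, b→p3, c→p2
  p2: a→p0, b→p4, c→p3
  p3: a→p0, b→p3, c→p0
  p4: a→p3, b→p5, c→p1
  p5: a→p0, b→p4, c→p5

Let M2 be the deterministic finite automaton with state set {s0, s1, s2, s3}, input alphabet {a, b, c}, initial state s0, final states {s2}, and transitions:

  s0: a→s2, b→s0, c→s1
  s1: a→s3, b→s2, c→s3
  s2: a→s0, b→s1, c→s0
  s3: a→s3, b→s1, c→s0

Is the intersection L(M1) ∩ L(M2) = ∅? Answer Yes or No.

Exploring the product automaton M1 × M2 from the start pair (p0, s0), following both machines on each input symbol, reaches 22 state pairs: (p0, s0), (p5, s2), (p2, s0), (p0, s1), (p4, s1), (p5, s0), (p0, s2), (p4, s0), (p3, s1), (p5, s3), (p2, s2), (p0, s3), (p3, s3), (p1, s3), (p5, s1), (p2, s1), (p3, s2), (p1, s1), (p3, s0), (p4, s2), (p2, s3), (p1, s0).
M1 accepts in {p1} and M2 accepts in {s2}; no reachable pair has both components accepting, so no string drives both machines to acceptance simultaneously and L(M1) ∩ L(M2) = ∅.
So no string is accepted by both, and the intersection is empty.

Yes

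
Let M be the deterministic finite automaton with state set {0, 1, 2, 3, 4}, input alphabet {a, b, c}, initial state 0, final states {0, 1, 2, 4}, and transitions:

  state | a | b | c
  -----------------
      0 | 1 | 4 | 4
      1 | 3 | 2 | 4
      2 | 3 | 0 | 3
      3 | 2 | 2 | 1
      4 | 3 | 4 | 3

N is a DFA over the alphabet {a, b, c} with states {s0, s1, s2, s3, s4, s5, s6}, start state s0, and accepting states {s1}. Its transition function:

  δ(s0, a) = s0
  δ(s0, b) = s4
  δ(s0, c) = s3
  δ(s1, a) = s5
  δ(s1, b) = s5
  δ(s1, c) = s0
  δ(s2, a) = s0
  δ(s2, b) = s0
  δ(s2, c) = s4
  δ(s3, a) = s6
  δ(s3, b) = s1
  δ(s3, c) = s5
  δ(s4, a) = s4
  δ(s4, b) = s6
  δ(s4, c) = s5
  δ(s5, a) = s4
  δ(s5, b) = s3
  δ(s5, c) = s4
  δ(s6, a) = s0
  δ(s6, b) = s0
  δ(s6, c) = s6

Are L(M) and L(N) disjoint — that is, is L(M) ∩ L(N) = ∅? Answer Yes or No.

No

The string cb is accepted by both M and N.
Hence L(M) ∩ L(N) ≠ ∅.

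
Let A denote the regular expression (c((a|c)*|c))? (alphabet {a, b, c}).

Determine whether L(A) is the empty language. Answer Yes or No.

The empty string ε matches the expression, so it belongs to L(A).
Since L(A) contains at least one string, it is not empty.

No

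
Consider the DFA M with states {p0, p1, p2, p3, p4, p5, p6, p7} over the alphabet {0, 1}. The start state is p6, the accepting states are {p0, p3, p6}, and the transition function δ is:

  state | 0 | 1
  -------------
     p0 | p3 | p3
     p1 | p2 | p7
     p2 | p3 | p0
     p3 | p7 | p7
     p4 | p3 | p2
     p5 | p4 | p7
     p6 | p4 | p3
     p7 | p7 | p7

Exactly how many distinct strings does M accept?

7

The useful subgraph on states {p0, p2, p3, p4, p6} is acyclic, so L(M) is finite; the longest accepting path visits 5 useful states, giving maximum string length 4.
Counting accepting paths from p6 by length: 1 of length 0, 1 of length 1, 1 of length 2, 2 of length 3, 2 of length 4. Total 7.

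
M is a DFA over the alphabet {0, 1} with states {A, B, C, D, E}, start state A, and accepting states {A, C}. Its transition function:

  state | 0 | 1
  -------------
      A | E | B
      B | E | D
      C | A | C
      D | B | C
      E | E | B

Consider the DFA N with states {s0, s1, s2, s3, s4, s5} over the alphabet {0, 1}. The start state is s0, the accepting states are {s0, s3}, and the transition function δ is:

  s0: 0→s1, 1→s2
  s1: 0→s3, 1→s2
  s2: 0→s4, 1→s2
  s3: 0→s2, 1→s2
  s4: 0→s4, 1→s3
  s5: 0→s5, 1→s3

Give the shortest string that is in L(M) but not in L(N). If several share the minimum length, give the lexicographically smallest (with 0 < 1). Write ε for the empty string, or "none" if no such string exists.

The string 111 is accepted by M but not by N.
No shorter string lies in the difference, and 111 is the lexicographically first length-3 string in L(M) \ L(N).

111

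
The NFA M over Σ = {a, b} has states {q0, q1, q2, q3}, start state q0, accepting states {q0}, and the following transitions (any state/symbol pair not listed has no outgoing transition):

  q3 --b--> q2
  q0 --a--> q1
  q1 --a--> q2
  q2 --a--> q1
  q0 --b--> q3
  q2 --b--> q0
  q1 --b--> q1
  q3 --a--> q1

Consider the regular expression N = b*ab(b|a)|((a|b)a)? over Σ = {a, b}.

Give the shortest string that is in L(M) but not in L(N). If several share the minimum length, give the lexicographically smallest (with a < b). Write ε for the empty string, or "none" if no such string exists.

The string aab is accepted by M but not by N.
No shorter string lies in the difference, and aab is the lexicographically first length-3 string in L(M) \ L(N).

aab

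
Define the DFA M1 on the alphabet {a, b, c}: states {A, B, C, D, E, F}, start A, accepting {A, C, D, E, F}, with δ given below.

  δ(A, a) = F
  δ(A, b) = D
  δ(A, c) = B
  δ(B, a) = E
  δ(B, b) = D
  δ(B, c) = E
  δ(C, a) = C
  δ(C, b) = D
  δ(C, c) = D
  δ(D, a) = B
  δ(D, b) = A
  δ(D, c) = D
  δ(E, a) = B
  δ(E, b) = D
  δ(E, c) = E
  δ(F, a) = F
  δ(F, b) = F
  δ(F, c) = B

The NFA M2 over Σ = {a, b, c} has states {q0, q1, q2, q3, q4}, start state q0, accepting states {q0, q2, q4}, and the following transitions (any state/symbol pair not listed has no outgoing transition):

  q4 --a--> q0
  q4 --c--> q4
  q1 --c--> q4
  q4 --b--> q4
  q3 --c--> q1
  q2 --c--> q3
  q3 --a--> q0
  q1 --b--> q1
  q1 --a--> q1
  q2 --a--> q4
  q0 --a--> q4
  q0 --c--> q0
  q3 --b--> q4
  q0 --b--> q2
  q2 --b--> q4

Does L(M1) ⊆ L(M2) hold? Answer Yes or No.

The string bc is in L(M1) but not in L(M2).
So L(M1) ⊄ L(M2).

No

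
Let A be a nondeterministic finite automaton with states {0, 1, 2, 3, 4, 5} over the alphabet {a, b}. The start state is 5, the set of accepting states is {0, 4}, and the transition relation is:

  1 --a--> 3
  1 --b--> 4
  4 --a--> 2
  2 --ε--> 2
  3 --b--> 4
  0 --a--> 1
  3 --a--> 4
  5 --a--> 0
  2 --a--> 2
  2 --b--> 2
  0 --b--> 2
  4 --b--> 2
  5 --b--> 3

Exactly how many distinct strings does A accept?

6

The useful subgraph on states {0, 1, 3, 4, 5} is acyclic, so L(A) is finite; the longest accepting path visits 5 useful states, giving maximum string length 4.
Counting accepting paths from 5 by length: 1 of length 1, 2 of length 2, 1 of length 3, 2 of length 4. Total 6.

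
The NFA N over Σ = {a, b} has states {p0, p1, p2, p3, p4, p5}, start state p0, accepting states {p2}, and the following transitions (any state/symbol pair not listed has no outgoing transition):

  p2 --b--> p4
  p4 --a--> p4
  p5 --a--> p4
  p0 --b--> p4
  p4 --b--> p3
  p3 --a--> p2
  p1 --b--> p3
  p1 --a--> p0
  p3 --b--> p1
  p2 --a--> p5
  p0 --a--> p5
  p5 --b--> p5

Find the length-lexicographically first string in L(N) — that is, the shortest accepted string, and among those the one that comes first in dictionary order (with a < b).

A breadth-first search from p0 reaches an accepting state first via the path p0 → p4 → p3 → p2 on input bba.
No string of length < 3 is accepted (BFS exhausts all shorter strings without reaching an accepting state), and bba is the lexicographically least accepting string of length 3.

bba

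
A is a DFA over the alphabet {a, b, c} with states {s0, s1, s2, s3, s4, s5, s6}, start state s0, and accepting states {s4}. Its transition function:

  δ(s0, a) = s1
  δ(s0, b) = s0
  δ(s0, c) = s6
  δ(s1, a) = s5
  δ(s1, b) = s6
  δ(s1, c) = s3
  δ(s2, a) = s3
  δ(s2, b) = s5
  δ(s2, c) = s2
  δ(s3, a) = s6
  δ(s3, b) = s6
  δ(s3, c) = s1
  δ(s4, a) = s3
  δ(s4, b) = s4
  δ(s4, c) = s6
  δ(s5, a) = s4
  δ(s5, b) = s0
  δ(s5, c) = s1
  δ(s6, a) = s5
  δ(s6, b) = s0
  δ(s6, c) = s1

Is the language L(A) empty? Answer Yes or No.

No

The string aaa is accepted: the run s0 → s1 → s5 → s4 ends in the accepting state s4.
Since at least one string is accepted, L(A) is not empty.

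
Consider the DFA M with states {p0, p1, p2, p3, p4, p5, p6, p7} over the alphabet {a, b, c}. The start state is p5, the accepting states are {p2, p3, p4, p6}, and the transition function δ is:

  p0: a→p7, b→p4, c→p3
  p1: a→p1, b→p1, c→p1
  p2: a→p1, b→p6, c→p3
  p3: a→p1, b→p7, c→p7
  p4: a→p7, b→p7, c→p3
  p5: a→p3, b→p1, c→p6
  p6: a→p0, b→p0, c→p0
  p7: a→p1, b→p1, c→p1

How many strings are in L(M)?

The useful subgraph on states {p0, p3, p4, p5, p6} is acyclic, so L(M) is finite; the longest accepting path visits 5 useful states, giving maximum string length 4.
Counting accepting paths from p5 by length: 2 of length 1, 6 of length 3, 3 of length 4. Total 11.

11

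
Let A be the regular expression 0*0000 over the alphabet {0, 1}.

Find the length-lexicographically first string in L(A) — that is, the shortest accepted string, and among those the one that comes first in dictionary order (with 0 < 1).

By inspection of the expression, no string of length less than 4 matches, and 0000 is the lexicographically first match of length 4.

0000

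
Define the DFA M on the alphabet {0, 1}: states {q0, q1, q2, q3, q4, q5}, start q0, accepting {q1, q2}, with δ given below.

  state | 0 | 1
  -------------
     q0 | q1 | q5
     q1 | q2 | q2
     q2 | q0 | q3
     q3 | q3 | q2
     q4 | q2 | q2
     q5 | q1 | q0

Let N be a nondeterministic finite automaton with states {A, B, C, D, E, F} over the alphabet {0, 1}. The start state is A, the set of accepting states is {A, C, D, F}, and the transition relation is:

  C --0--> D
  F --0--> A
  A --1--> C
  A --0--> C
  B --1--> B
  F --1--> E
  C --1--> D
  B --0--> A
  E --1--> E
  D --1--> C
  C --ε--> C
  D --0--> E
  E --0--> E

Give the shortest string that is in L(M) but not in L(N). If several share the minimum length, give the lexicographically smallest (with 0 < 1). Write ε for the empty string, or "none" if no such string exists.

100

The string 100 is accepted by M but not by N.
No shorter string lies in the difference, and 100 is the lexicographically first length-3 string in L(M) \ L(N).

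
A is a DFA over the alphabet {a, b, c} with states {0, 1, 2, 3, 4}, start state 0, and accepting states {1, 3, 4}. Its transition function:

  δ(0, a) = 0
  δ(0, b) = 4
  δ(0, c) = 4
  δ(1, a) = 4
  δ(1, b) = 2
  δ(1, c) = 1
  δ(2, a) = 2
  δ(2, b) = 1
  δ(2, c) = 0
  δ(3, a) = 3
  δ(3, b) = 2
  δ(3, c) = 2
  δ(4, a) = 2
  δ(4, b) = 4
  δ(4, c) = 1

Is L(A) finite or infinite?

infinite

State 0 is reachable from the start and can reach an accepting state, and it lies on the cycle 0 → 0.
Traversing that cycle any number of times yields accepted strings of unbounded length, so the language is infinite.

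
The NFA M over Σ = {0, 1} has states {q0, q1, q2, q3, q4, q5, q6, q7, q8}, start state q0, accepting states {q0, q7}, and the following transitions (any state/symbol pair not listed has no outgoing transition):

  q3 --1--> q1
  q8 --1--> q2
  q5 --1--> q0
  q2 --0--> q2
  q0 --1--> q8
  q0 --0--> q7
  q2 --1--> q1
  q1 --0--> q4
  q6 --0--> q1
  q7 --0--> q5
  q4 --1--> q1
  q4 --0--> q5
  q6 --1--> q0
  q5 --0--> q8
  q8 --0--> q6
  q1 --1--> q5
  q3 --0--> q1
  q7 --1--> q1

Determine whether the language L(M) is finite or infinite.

State q1 is reachable from the start and can reach an accepting state, and it lies on the cycle q1 → q4 → q1.
Traversing that cycle any number of times yields accepted strings of unbounded length, so the language is infinite.

infinite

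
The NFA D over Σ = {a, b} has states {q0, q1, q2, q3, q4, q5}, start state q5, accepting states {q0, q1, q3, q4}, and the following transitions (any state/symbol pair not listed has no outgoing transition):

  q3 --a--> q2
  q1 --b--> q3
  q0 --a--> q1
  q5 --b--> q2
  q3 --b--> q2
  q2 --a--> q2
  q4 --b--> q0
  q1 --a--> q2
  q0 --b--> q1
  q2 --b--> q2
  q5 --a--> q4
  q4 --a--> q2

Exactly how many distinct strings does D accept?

6

The useful subgraph on states {q0, q1, q3, q4, q5} is acyclic, so L(D) is finite; the longest accepting path visits 5 useful states, giving maximum string length 4.
Counting accepting paths from q5 by length: 1 of length 1, 1 of length 2, 2 of length 3, 2 of length 4. Total 6.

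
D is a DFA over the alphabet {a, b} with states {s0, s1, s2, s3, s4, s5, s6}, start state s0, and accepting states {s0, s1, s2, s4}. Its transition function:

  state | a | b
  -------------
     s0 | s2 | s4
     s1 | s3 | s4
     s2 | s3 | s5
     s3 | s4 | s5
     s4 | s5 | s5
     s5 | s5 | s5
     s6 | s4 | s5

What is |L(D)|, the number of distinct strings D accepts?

The useful subgraph on states {s0, s2, s3, s4} is acyclic, so L(D) is finite; the longest accepting path visits 4 useful states, giving maximum string length 3.
Counting accepting paths from s0 by length: 1 of length 0, 2 of length 1, 1 of length 3. Total 4.

4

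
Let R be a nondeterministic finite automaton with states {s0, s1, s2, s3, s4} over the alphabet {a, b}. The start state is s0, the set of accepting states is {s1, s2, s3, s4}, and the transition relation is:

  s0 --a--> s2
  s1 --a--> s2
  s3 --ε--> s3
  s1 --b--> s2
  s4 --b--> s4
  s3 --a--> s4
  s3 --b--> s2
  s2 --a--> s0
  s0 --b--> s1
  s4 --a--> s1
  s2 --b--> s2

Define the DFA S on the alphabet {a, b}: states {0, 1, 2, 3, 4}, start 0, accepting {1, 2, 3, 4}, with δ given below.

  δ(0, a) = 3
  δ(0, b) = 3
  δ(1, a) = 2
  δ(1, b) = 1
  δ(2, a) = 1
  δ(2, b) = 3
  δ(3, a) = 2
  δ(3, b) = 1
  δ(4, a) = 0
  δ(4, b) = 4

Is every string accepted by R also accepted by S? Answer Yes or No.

Exploring the product automaton R × S from the start pair (s0, 0), following both machines on each input symbol, reaches 8 state pairs: (s0, 0), (s2, 3), (s1, 3), (s0, 2), (s2, 1), (s2, 2), (s0, 1), (s1, 1).
R accepts in {s1, s2, s3, s4} and S accepts in {1, 2, 3, 4}. The reachable pairs whose R-component is accepting are (s2, 3), (s1, 3), (s2, 1), (s2, 2), (s1, 1); in each of them the S-component is accepting too, so the product for L(R) \ L(S) (R-component accepting, S-component rejecting) has no reachable accepting pair and the difference is empty.
Hence every string in L(R) is also in L(S).

Yes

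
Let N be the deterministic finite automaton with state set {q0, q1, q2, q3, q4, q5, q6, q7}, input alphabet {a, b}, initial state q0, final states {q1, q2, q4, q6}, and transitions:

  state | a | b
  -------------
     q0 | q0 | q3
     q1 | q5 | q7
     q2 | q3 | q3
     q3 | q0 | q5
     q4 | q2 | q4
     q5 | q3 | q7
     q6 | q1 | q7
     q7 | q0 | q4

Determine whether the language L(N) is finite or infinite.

State q0 is reachable from the start and can reach an accepting state, and it lies on the cycle q0 → q0.
Traversing that cycle any number of times yields accepted strings of unbounded length, so the language is infinite.

infinite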